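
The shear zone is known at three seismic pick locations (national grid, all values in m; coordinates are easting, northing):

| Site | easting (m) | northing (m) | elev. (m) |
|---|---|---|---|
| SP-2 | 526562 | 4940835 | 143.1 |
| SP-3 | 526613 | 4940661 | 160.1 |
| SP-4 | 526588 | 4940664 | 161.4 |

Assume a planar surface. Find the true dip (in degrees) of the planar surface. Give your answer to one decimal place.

Let the plane be z = a·easting + b·northing + c.
SP-3−SP-2: 51a − 174b = 17;  SP-4−SP-2: 26a − 171b = 18.3.
Solving gives a = −0.06605, b = −0.11706.
Gradient magnitude |∇z| = √(a² + b²) = √(0.00436 + 0.01370) = 0.13441.
True dip = arctan(0.13441) = 7.7°, dipping toward NNE (azimuth ≈ 029°).

7.7°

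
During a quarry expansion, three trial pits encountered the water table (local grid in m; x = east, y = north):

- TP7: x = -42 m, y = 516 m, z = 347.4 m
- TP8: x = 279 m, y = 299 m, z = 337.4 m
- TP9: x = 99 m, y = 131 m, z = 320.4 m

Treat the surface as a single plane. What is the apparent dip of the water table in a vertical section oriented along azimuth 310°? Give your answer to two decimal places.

1.93°

Let the plane be z = a·x + b·y + c.
TP8−TP7: 321a − 217b = −10;  TP9−TP7: 141a − 385b = −27.
Solving gives a = 0.02160, b = 0.07804.
Unit vector along 310° is (sin 310°, cos 310°) = (-0.7660, 0.6428).
Slope in that direction = a·(-0.7660) + b·(0.6428) = 0.03361.
Apparent dip = arctan|0.03361| = 1.93° (true dip is 4.6°, so apparent ≤ true as expected).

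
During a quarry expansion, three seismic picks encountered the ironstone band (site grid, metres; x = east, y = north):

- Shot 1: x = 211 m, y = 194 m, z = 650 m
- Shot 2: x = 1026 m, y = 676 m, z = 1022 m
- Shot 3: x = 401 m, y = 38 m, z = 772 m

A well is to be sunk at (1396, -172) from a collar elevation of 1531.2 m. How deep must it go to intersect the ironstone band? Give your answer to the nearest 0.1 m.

Two edge vectors: Shot 1→Shot 2 = (815, 482, 372), Shot 1→Shot 3 = (190, -156, 122).
Normal n = (Shot 1→Shot 2) × (Shot 1→Shot 3) = (116836, -28750, -218720).
So ∂z/∂x = −n_x/n_z = 0.534181 and ∂z/∂y = −n_y/n_z = −0.131447.
Intercept c from Shot 1: 650 − 112.71 + 25.50 = 562.79.
At (1396, -172): z_contact = 745.72 + 22.61 + 562.79 = 1331.11 m.
Depth below ground = 1531.2 − 1331.11 = 200.1 m.

200.1 m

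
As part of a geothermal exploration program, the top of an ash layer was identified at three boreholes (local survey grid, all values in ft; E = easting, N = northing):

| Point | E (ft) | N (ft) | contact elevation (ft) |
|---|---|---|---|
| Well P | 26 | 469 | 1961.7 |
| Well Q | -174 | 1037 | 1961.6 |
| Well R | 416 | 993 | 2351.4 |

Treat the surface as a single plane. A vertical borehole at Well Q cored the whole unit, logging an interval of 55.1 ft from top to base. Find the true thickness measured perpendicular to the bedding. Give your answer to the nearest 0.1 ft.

44.7 ft

Let the plane be z = a·E + b·N + c.
Well Q−Well P: −200a + 568b = −0.1;  Well R−Well P: 390a + 524b = 389.7.
Solving gives a = 0.67848, b = 0.23873.
|∇z| = √(a²+b²) = 0.71925, so dip δ = arctan(0.71925) = 35.73°.
True thickness = vertical thickness × cos δ = 55.1 × cos 35.73° = 44.7 ft.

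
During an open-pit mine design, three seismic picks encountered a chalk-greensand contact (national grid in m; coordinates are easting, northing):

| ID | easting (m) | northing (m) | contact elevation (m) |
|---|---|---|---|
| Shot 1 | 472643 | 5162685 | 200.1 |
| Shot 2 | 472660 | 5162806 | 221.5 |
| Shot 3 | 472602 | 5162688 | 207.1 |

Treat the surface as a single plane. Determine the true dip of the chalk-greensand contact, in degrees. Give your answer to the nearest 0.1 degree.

14.2°

Let the plane be z = a·easting + b·northing + c.
Shot 2−Shot 1: 17a + 121b = 21.4;  Shot 3−Shot 1: −41a + 3b = 7.
Solving gives a = −0.15619, b = 0.19880.
Gradient magnitude |∇z| = √(a² + b²) = √(0.02439 + 0.03952) = 0.25282.
True dip = arctan(0.25282) = 14.2°, dipping toward SE (azimuth ≈ 142°).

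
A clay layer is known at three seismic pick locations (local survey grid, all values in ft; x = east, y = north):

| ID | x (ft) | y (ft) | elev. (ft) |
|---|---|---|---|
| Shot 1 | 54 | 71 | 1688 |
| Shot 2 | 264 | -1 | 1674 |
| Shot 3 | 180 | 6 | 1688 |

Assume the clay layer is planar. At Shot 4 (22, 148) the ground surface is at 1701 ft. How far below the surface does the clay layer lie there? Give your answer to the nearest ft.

36 ft

Two edge vectors: Shot 1→Shot 2 = (210, -72, -14), Shot 1→Shot 3 = (126, -65, 0).
Normal n = (Shot 1→Shot 2) × (Shot 1→Shot 3) = (-910, -1764, -4578).
So ∂z/∂x = −n_x/n_z = −0.19878 and ∂z/∂y = −n_y/n_z = −0.38532.
Intercept c from Shot 1: 1688 + 10.73 + 27.36 = 1726.09.
At (22, 148): z_contact = −4.4 − 57.0 + 1726.09 = 1664.7 ft.
Depth below ground = 1701 − 1664.7 = 36 ft.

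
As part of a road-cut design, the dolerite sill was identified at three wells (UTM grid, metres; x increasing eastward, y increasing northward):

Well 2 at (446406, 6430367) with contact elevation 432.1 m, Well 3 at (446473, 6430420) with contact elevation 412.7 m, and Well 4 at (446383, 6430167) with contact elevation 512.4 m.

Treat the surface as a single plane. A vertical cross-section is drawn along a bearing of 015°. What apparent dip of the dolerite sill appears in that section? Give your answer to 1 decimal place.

21.0°

Let the plane be z = a·x + b·y + c.
Well 3−Well 2: 67a + 53b = −19.4;  Well 4−Well 2: −23a − 200b = 80.3.
Solving gives a = 0.03086, b = −0.40505.
Unit vector along 015° is (sin 15°, cos 15°) = (0.2588, 0.9659).
Slope in that direction = a·(0.2588) + b·(0.9659) = −0.38326.
Apparent dip = arctan|0.38326| = 21.0° (true dip is 22.1°, so apparent ≤ true as expected).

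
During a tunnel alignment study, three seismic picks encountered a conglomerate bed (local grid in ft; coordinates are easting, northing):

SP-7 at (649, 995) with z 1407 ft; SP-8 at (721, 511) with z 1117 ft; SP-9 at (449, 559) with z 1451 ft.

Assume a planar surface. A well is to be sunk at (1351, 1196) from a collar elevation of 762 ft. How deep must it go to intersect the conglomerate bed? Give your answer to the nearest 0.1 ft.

78.1 ft

Let the plane be z = a·easting + b·northing + c.
SP-8−SP-7: 72a − 484b = −290;  SP-9−SP-7: −200a − 436b = 44.
Solving gives a = −1.152459, b = 0.427733.
Then c = 1407 − a·649 − b·995 = 1729.35.
At (1351, 1196): z_contact = −1556.97 + 511.57 + 1729.35 = 683.95 ft.
Depth below ground = 762 − 683.95 = 78.1 ft.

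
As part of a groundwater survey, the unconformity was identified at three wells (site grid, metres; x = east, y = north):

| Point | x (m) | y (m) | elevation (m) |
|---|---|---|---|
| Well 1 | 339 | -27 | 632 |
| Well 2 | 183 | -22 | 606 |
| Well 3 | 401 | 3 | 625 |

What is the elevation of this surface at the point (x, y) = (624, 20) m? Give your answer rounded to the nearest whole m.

649 m

Two edge vectors: Well 1→Well 2 = (-156, 5, -26), Well 1→Well 3 = (62, 30, -7).
Normal n = (Well 1→Well 2) × (Well 1→Well 3) = (745, -2704, -4990).
So ∂z/∂x = −n_x/n_z = 0.14930 and ∂z/∂y = −n_y/n_z = −0.54188.
Intercept c from Well 1: 632 − 50.61 − 14.63 = 566.76.
At (624, 20): z = 93.2 − 10.8 + 566.76 = 649.1 m.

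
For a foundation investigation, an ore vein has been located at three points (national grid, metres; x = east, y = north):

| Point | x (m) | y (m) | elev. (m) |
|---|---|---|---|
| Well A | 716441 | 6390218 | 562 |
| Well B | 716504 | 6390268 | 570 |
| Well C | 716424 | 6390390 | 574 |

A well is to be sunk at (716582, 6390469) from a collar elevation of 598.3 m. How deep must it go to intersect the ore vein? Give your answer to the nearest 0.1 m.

Two edge vectors: Well A→Well B = (63, 50, 8), Well A→Well C = (-17, 172, 12).
Normal n = (Well A→Well B) × (Well A→Well C) = (-776, -892, 11686).
So ∂z/∂x = −n_x/n_z = 0.066404244 and ∂z/∂y = −n_y/n_z = 0.076330652.
Intercept c from Well A: 562 − 47574.72 − 487769.51 = −534782.23.
At (716582, 6390469): z_contact = 47584.09 + 487788.67 − 534782.23 = 590.52 m.
Depth below ground = 598.3 − 590.52 = 7.8 m.

7.8 m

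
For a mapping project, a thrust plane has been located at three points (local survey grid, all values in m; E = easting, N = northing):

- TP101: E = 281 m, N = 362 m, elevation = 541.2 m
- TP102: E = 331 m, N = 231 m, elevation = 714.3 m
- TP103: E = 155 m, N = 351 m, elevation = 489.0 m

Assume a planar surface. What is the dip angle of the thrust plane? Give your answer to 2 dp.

Two edge vectors: TP101→TP102 = (50, -131, 173.1), TP101→TP103 = (-126, -11, -52.2).
Normal n = (TP101→TP102) × (TP101→TP103) = (8742.3, -19200.6, -17056).
So ∂z/∂E = −n_x/n_z = 0.51256 and ∂z/∂N = −n_y/n_z = −1.12574.
Gradient magnitude |∇z| = √(a² + b²) = √(0.26272 + 1.26729) = 1.23694.
True dip = arctan(1.23694) = 51.05°, dipping toward NNW (azimuth ≈ 336°).

51.05°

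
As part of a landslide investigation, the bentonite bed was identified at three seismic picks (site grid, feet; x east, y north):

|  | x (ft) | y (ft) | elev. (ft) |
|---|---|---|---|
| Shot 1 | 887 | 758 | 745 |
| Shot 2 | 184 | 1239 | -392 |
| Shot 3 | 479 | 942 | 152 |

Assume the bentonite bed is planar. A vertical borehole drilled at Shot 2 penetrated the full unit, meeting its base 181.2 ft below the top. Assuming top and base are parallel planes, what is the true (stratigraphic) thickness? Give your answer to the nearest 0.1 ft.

108.6 ft

Let the plane be z = a·x + b·y + c.
Shot 2−Shot 1: −703a + 481b = −1137;  Shot 3−Shot 1: −408a + 184b = −593.
Solving gives a = 1.13647, b = −0.70284.
|∇z| = √(a²+b²) = 1.33624, so dip δ = arctan(1.33624) = 53.19°.
True thickness = vertical thickness × cos δ = 181.2 × cos 53.19° = 108.6 ft.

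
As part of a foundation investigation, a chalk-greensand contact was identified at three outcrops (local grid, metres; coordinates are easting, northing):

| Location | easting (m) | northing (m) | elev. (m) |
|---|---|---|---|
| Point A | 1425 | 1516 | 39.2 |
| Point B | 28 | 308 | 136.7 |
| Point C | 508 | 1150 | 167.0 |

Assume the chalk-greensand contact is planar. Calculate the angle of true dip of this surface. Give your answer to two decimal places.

Two edge vectors: Point A→Point B = (-1397, -1208, 97.5), Point A→Point C = (-917, -366, 127.8).
Normal n = (Point A→Point B) × (Point A→Point C) = (-118697.4, 89129.1, -596434).
So ∂z/∂easting = −n_x/n_z = −0.19901 and ∂z/∂northing = −n_y/n_z = 0.14944.
Gradient magnitude |∇z| = √(a² + b²) = √(0.03961 + 0.02233) = 0.24887.
True dip = arctan(0.24887) = 13.98°, dipping toward SE (azimuth ≈ 127°).

13.98°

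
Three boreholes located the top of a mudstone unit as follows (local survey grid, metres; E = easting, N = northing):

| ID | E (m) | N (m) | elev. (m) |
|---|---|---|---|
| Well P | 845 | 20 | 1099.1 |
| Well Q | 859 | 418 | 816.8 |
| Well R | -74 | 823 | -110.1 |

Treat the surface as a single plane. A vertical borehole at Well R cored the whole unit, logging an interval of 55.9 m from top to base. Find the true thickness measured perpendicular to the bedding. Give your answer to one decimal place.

Let the plane be z = a·E + b·N + c.
Well Q−Well P: 14a + 398b = −282.3;  Well R−Well P: −919a + 803b = −1209.2.
Solving gives a = 0.67526, b = −0.73305.
|∇z| = √(a²+b²) = 0.99666, so dip δ = arctan(0.99666) = 44.90°.
True thickness = vertical thickness × cos δ = 55.9 × cos 44.90° = 39.6 m.

39.6 m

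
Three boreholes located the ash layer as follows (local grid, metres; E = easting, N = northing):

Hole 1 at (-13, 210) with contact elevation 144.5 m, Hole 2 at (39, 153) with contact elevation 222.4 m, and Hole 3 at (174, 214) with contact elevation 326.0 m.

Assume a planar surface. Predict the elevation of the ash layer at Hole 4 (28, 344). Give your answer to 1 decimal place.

Let the plane be z = a·E + b·N + c.
Hole 2−Hole 1: 52a − 57b = 77.9;  Hole 3−Hole 1: 187a + 4b = 181.5.
Solving gives a = 0.98068, b = −0.47201.
Then c = 144.5 − a·-13 − b·210 = 256.37.
At (28, 344): z = 27.5 − 162.4 + 256.37 = 121.5 m.

121.5 m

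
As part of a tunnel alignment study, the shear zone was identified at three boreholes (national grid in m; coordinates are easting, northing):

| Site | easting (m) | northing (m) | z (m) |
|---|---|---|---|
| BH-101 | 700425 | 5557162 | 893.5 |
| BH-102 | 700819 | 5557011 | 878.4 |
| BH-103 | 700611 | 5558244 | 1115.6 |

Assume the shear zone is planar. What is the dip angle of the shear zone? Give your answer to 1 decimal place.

Two edge vectors: BH-101→BH-102 = (394, -151, -15.1), BH-101→BH-103 = (186, 1082, 222.1).
Normal n = (BH-101→BH-102) × (BH-101→BH-103) = (-17198.9, -90316, 454394).
So ∂z/∂easting = −n_x/n_z = 0.03785 and ∂z/∂northing = −n_y/n_z = 0.19876.
Gradient magnitude |∇z| = √(a² + b²) = √(0.00143 + 0.03951) = 0.20233.
True dip = arctan(0.20233) = 11.4°, dipping toward S (azimuth ≈ 191°).

11.4°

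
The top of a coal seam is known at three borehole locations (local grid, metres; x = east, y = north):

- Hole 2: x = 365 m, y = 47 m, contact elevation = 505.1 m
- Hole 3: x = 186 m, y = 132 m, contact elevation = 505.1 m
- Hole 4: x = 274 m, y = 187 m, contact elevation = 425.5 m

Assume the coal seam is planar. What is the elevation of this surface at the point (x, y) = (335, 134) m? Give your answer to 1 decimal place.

445.3 m

Two edge vectors: Hole 2→Hole 3 = (-179, 85, 0), Hole 2→Hole 4 = (-91, 140, -79.6).
Normal n = (Hole 2→Hole 3) × (Hole 2→Hole 4) = (-6766, -14248.4, -17325).
So ∂z/∂x = −n_x/n_z = −0.39053 and ∂z/∂y = −n_y/n_z = −0.82242.
Intercept c from Hole 2: 505.1 + 142.54 + 38.65 = 686.30.
At (335, 134): z = −130.8 − 110.2 + 686.30 = 445.3 m.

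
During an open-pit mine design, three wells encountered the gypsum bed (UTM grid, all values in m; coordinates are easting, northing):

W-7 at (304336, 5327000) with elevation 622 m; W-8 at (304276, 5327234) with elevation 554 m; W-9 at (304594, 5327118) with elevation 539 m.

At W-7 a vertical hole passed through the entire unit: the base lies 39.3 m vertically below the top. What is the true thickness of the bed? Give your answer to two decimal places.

Two edge vectors: W-7→W-8 = (-60, 234, -68), W-7→W-9 = (258, 118, -83).
Normal n = (W-7→W-8) × (W-7→W-9) = (-11398, -22524, -67452).
So ∂z/∂easting = −n_x/n_z = −0.16898 and ∂z/∂northing = −n_y/n_z = −0.33393.
|∇z| = √(a²+b²) = 0.37425, so dip δ = arctan(0.37425) = 20.52°.
True thickness = vertical thickness × cos δ = 39.3 × cos 20.52° = 36.81 m.

36.81 m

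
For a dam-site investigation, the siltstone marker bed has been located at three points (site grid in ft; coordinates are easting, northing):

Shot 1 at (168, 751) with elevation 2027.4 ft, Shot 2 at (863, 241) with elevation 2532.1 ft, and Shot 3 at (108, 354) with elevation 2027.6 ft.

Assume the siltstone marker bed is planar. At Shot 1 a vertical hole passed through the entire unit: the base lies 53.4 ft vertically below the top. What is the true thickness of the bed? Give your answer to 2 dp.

44.55 ft

Two edge vectors: Shot 1→Shot 2 = (695, -510, 504.7), Shot 1→Shot 3 = (-60, -397, 0.2).
Normal n = (Shot 1→Shot 2) × (Shot 1→Shot 3) = (200263.9, -30421, -306515).
So ∂z/∂easting = −n_x/n_z = 0.65336 and ∂z/∂northing = −n_y/n_z = −0.09925.
|∇z| = √(a²+b²) = 0.66085, so dip δ = arctan(0.66085) = 33.46°.
True thickness = vertical thickness × cos δ = 53.4 × cos 33.46° = 44.55 ft.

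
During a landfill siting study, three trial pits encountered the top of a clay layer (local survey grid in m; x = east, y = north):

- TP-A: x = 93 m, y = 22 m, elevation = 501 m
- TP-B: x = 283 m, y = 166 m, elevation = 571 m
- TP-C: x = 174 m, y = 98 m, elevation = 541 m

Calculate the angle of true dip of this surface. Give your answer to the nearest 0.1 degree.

35.5°

Two edge vectors: TP-A→TP-B = (190, 144, 70), TP-A→TP-C = (81, 76, 40).
Normal n = (TP-A→TP-B) × (TP-A→TP-C) = (440, -1930, 2776).
So ∂z/∂x = −n_x/n_z = −0.15850 and ∂z/∂y = −n_y/n_z = 0.69524.
Gradient magnitude |∇z| = √(a² + b²) = √(0.02512 + 0.48337) = 0.71308.
True dip = arctan(0.71308) = 35.5°, dipping toward SSE (azimuth ≈ 167°).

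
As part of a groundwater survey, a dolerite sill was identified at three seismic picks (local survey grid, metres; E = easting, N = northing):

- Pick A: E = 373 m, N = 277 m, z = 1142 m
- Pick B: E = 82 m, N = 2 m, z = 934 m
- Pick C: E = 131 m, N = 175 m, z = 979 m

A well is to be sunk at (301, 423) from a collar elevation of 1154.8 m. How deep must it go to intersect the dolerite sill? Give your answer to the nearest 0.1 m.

47.4 m

Let the plane be z = a·E + b·N + c.
Pick B−Pick A: −291a − 275b = −208;  Pick C−Pick A: −242a − 102b = −163.
Solving gives a = 0.64037, b = 0.07874.
Then c = 1142 − a·373 − b·277 = 881.33.
At (301, 423): z_contact = 192.75 + 33.31 + 881.33 = 1107.39 m.
Depth below ground = 1154.8 − 1107.39 = 47.4 m.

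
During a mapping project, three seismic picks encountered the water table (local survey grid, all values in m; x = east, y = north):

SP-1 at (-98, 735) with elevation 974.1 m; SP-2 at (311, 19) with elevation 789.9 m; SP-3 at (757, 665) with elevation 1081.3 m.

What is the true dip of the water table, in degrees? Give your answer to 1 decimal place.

Two edge vectors: SP-1→SP-2 = (409, -716, -184.2), SP-1→SP-3 = (855, -70, 107.2).
Normal n = (SP-1→SP-2) × (SP-1→SP-3) = (-89649.2, -201335.8, 583550).
So ∂z/∂x = −n_x/n_z = 0.15363 and ∂z/∂y = −n_y/n_z = 0.34502.
Gradient magnitude |∇z| = √(a² + b²) = √(0.02360 + 0.11904) = 0.37768.
True dip = arctan(0.37768) = 20.7°, dipping toward SSW (azimuth ≈ 204°).

20.7°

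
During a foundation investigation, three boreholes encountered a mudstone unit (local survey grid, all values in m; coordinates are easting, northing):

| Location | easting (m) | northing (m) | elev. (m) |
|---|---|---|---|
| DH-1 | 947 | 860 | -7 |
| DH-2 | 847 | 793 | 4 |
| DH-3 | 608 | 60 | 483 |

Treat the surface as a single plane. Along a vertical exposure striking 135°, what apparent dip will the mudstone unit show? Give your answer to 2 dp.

Two edge vectors: DH-1→DH-2 = (-100, -67, 11), DH-1→DH-3 = (-339, -800, 490).
Normal n = (DH-1→DH-2) × (DH-1→DH-3) = (-24030, 45271, 57287).
So ∂z/∂easting = −n_x/n_z = 0.41947 and ∂z/∂northing = −n_y/n_z = −0.79025.
Unit vector along 135° is (sin 135°, cos 135°) = (0.7071, -0.7071).
Slope in that direction = a·(0.7071) + b·(-0.7071) = 0.85540.
Apparent dip = arctan|0.85540| = 40.54° (true dip is 41.8°, so apparent ≤ true as expected).

40.54°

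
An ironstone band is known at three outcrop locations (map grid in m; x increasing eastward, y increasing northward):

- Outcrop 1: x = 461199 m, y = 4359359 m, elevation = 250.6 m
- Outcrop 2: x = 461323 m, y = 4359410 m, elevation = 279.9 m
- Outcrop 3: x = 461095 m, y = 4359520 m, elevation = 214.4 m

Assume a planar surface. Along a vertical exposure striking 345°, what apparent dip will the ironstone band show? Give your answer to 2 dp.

Two edge vectors: Outcrop 1→Outcrop 2 = (124, 51, 29.3), Outcrop 1→Outcrop 3 = (-104, 161, -36.2).
Normal n = (Outcrop 1→Outcrop 2) × (Outcrop 1→Outcrop 3) = (-6563.5, 1441.6, 25268).
So ∂z/∂x = −n_x/n_z = 0.25976 and ∂z/∂y = −n_y/n_z = −0.05705.
Unit vector along 345° is (sin 345°, cos 345°) = (-0.2588, 0.9659).
Slope in that direction = a·(-0.2588) + b·(0.9659) = −0.12234.
Apparent dip = arctan|0.12234| = 6.97° (true dip is 14.9°, so apparent ≤ true as expected).

6.97°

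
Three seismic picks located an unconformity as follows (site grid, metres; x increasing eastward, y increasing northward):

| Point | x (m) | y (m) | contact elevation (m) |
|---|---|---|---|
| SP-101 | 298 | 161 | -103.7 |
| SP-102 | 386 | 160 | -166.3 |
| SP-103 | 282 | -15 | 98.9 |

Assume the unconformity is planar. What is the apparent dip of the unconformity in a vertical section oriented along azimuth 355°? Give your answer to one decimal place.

Two edge vectors: SP-101→SP-102 = (88, -1, -62.6), SP-101→SP-103 = (-16, -176, 202.6).
Normal n = (SP-101→SP-102) × (SP-101→SP-103) = (-11220.2, -16827.2, -15504).
So ∂z/∂x = −n_x/n_z = −0.72370 and ∂z/∂y = −n_y/n_z = −1.08535.
Unit vector along 355° is (sin 355°, cos 355°) = (-0.0872, 0.9962).
Slope in that direction = a·(-0.0872) + b·(0.9962) = −1.01814.
Apparent dip = arctan|1.01814| = 45.5° (true dip is 52.5°, so apparent ≤ true as expected).

45.5°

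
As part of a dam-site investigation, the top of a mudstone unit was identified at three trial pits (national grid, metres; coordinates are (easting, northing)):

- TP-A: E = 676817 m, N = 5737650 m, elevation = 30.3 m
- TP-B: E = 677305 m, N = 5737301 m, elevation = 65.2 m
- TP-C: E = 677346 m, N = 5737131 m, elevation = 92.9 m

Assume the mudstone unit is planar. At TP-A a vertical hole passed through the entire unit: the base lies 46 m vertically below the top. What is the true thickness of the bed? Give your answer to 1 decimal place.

45.2 m

Let the plane be z = a·E + b·N + c.
TP-B−TP-A: 488a − 349b = 34.9;  TP-C−TP-A: 529a − 519b = 62.6.
Solving gives a = −0.05440, b = −0.17606.
|∇z| = √(a²+b²) = 0.18427, so dip δ = arctan(0.18427) = 10.44°.
True thickness = vertical thickness × cos δ = 46 × cos 10.44° = 45.2 m.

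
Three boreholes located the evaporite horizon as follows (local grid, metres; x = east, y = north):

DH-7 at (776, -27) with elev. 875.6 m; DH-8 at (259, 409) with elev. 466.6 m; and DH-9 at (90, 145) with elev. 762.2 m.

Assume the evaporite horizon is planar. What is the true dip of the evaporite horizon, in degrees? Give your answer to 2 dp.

46.69°

Two edge vectors: DH-7→DH-8 = (-517, 436, -409), DH-7→DH-9 = (-686, 172, -113.4).
Normal n = (DH-7→DH-8) × (DH-7→DH-9) = (20905.6, 221946.2, 210172).
So ∂z/∂x = −n_x/n_z = −0.09947 and ∂z/∂y = −n_y/n_z = −1.05602.
Gradient magnitude |∇z| = √(a² + b²) = √(0.00989 + 1.11518) = 1.06070.
True dip = arctan(1.06070) = 46.69°, dipping toward N (azimuth ≈ 005°).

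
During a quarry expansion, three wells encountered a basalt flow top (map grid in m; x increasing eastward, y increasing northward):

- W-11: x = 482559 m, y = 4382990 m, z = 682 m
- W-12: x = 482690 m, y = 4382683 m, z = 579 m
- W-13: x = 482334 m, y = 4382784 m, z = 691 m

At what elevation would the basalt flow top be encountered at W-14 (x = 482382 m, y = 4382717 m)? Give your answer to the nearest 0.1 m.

663.7 m

Two edge vectors: W-11→W-12 = (131, -307, -103), W-11→W-13 = (-225, -206, 9).
Normal n = (W-11→W-12) × (W-11→W-13) = (-23981, 21996, -96061).
So ∂z/∂x = −n_x/n_z = −0.249643456 and ∂z/∂y = −n_y/n_z = 0.228979503.
Intercept c from W-11: 682 + 120467.70 − 1003614.87 = −882465.17.
At (482382, 4382717): z = −120423.5 + 1003552.4 − 882465.17 = 663.7 m.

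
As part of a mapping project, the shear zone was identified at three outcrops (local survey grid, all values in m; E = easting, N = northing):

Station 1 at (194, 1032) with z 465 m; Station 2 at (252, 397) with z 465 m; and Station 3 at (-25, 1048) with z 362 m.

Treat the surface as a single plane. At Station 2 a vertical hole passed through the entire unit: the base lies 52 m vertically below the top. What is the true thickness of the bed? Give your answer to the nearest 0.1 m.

Two edge vectors: Station 1→Station 2 = (58, -635, 0), Station 1→Station 3 = (-219, 16, -103).
Normal n = (Station 1→Station 2) × (Station 1→Station 3) = (65405, 5974, -138137).
So ∂z/∂E = −n_x/n_z = 0.47348 and ∂z/∂N = −n_y/n_z = 0.04325.
|∇z| = √(a²+b²) = 0.47545, so dip δ = arctan(0.47545) = 25.43°.
True thickness = vertical thickness × cos δ = 52 × cos 25.43° = 47.0 m.

47.0 m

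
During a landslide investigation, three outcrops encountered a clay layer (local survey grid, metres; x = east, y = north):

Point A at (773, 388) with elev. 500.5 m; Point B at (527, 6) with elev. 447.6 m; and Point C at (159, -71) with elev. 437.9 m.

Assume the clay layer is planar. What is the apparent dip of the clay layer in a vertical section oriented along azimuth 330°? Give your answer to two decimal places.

7.02°

Let the plane be z = a·x + b·y + c.
Point B−Point A: −246a − 382b = −52.9;  Point C−Point A: −614a − 459b = −62.6.
Solving gives a = −0.00302, b = 0.14043.
Unit vector along 330° is (sin 330°, cos 330°) = (-0.5000, 0.8660).
Slope in that direction = a·(-0.5000) + b·(0.8660) = 0.12313.
Apparent dip = arctan|0.12313| = 7.02° (true dip is 8.0°, so apparent ≤ true as expected).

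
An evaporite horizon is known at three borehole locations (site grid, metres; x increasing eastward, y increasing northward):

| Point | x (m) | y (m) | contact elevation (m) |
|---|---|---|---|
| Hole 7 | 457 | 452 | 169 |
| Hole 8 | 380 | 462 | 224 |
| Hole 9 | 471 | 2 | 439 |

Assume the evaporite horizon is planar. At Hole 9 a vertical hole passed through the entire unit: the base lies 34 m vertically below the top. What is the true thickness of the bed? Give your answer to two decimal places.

23.90 m

Let the plane be z = a·x + b·y + c.
Hole 8−Hole 7: −77a + 10b = 55;  Hole 9−Hole 7: 14a − 450b = 270.
Solving gives a = −0.79542, b = −0.62475.
|∇z| = √(a²+b²) = 1.01144, so dip δ = arctan(1.01144) = 45.33°.
True thickness = vertical thickness × cos δ = 34 × cos 45.33° = 23.90 m.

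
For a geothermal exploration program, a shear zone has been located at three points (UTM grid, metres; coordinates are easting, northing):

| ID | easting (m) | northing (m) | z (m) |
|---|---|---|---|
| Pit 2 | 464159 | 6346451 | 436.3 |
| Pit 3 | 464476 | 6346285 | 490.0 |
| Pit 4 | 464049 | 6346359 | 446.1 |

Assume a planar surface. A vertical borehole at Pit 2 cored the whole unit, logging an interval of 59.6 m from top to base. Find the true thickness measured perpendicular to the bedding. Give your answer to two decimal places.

58.41 m

Two edge vectors: Pit 2→Pit 3 = (317, -166, 53.7), Pit 2→Pit 4 = (-110, -92, 9.8).
Normal n = (Pit 2→Pit 3) × (Pit 2→Pit 4) = (3313.6, -9013.6, -47424).
So ∂z/∂easting = −n_x/n_z = 0.06987 and ∂z/∂northing = −n_y/n_z = −0.19006.
|∇z| = √(a²+b²) = 0.20250, so dip δ = arctan(0.20250) = 11.45°.
True thickness = vertical thickness × cos δ = 59.6 × cos 11.45° = 58.41 m.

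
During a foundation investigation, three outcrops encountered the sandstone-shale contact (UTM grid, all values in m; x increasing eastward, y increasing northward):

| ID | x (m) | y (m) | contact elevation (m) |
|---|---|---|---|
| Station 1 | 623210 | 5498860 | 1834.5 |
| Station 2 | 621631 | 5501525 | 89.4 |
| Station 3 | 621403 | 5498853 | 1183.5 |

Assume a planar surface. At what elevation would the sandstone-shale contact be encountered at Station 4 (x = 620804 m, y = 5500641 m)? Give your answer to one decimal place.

179.3 m

Let the plane be z = a·x + b·y + c.
Station 2−Station 1: −1579a + 2665b = −1745.1;  Station 3−Station 1: −1807a − 7b = −651.
Solving gives a = 0.361971493, b = −0.440355352.
Then c = 1834.5 − a·623210 − b·5498860 = 2197702.68.
At (620804, 5500641): z = 224713.4 − 2422236.7 + 2197702.68 = 179.3 m.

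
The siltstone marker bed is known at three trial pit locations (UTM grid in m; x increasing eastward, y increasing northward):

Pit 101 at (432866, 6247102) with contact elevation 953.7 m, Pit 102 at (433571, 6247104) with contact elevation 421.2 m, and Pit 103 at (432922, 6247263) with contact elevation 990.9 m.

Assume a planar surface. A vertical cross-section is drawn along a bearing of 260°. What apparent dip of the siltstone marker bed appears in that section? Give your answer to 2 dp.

Two edge vectors: Pit 101→Pit 102 = (705, 2, -532.5), Pit 101→Pit 103 = (56, 161, 37.2).
Normal n = (Pit 101→Pit 102) × (Pit 101→Pit 103) = (85806.9, -56046, 113393).
So ∂z/∂x = −n_x/n_z = −0.75672 and ∂z/∂y = −n_y/n_z = 0.49426.
Unit vector along 260° is (sin 260°, cos 260°) = (-0.9848, -0.1736).
Slope in that direction = a·(-0.9848) + b·(-0.1736) = 0.65940.
Apparent dip = arctan|0.65940| = 33.40° (true dip is 42.1°, so apparent ≤ true as expected).

33.40°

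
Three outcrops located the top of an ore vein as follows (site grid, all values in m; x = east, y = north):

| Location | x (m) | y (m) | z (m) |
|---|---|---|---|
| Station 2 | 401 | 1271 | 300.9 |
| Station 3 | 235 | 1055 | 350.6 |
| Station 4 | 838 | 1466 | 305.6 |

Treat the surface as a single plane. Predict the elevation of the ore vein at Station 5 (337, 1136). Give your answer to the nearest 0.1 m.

338.8 m

Two edge vectors: Station 2→Station 3 = (-166, -216, 49.7), Station 2→Station 4 = (437, 195, 4.7).
Normal n = (Station 2→Station 3) × (Station 2→Station 4) = (-10706.7, 22499.1, 62022).
So ∂z/∂x = −n_x/n_z = 0.172627 and ∂z/∂y = −n_y/n_z = −0.362760.
Intercept c from Station 2: 300.9 − 69.22 + 461.07 = 692.74.
At (337, 1136): z = 58.2 − 412.1 + 692.74 = 338.8 m.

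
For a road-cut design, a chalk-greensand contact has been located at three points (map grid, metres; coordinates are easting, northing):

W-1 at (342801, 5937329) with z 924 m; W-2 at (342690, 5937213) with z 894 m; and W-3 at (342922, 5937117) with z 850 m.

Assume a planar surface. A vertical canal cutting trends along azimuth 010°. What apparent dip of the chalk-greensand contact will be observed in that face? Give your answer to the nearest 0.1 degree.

16.7°

Two edge vectors: W-1→W-2 = (-111, -116, -30), W-1→W-3 = (121, -212, -74).
Normal n = (W-1→W-2) × (W-1→W-3) = (2224, -11844, 37568).
So ∂z/∂easting = −n_x/n_z = −0.05920 and ∂z/∂northing = −n_y/n_z = 0.31527.
Unit vector along 010° is (sin 10°, cos 10°) = (0.1736, 0.9848).
Slope in that direction = a·(0.1736) + b·(0.9848) = 0.30020.
Apparent dip = arctan|0.30020| = 16.7° (true dip is 17.8°, so apparent ≤ true as expected).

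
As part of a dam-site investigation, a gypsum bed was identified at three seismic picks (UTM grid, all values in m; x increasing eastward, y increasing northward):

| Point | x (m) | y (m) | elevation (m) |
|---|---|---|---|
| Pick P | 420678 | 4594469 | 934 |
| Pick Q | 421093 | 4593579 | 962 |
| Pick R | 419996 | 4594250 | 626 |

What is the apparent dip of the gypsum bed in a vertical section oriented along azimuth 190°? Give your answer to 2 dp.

12.58°

Let the plane be z = a·x + b·y + c.
Pick Q−Pick P: 415a − 890b = 28;  Pick R−Pick P: −682a − 219b = −308.
Solving gives a = 0.40158, b = 0.15580.
Unit vector along 190° is (sin 190°, cos 190°) = (-0.1736, -0.9848).
Slope in that direction = a·(-0.1736) + b·(-0.9848) = −0.22316.
Apparent dip = arctan|0.22316| = 12.58° (true dip is 23.3°, so apparent ≤ true as expected).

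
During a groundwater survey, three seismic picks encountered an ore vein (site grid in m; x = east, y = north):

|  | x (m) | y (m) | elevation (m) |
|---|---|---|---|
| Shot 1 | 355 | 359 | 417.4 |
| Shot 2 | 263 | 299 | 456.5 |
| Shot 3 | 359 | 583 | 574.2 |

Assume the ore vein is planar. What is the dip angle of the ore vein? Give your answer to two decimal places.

Two edge vectors: Shot 1→Shot 2 = (-92, -60, 39.1), Shot 1→Shot 3 = (4, 224, 156.8).
Normal n = (Shot 1→Shot 2) × (Shot 1→Shot 3) = (-18166.4, 14582, -20368).
So ∂z/∂x = −n_x/n_z = −0.89191 and ∂z/∂y = −n_y/n_z = 0.71593.
Gradient magnitude |∇z| = √(a² + b²) = √(0.79550 + 0.51255) = 1.14370.
True dip = arctan(1.14370) = 48.84°, dipping toward SE (azimuth ≈ 129°).

48.84°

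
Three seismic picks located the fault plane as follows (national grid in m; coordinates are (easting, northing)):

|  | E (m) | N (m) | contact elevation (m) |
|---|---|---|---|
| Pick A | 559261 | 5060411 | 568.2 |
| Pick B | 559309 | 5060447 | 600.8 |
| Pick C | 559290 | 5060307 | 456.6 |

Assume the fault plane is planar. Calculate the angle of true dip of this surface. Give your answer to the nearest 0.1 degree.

46.4°

Two edge vectors: Pick A→Pick B = (48, 36, 32.6), Pick A→Pick C = (29, -104, -111.6).
Normal n = (Pick A→Pick B) × (Pick A→Pick C) = (-627.2, 6302.2, -6036).
So ∂z/∂E = −n_x/n_z = −0.10391 and ∂z/∂N = −n_y/n_z = 1.04410.
Gradient magnitude |∇z| = √(a² + b²) = √(0.01080 + 1.09015) = 1.04926.
True dip = arctan(1.04926) = 46.4°, dipping toward S (azimuth ≈ 174°).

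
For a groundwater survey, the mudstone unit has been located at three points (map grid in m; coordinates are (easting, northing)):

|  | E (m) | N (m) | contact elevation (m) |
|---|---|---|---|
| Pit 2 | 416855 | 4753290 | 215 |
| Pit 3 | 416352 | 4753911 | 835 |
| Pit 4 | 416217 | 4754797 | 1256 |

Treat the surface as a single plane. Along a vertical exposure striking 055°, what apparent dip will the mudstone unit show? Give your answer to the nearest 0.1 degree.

24.2°

Let the plane be z = a·E + b·N + c.
Pit 3−Pit 2: −503a + 621b = 620;  Pit 4−Pit 2: −638a + 1507b = 1041.
Solving gives a = −0.79563, b = 0.35394.
Unit vector along 055° is (sin 55°, cos 55°) = (0.8192, 0.5736).
Slope in that direction = a·(0.8192) + b·(0.5736) = −0.44874.
Apparent dip = arctan|0.44874| = 24.2° (true dip is 41.0°, so apparent ≤ true as expected).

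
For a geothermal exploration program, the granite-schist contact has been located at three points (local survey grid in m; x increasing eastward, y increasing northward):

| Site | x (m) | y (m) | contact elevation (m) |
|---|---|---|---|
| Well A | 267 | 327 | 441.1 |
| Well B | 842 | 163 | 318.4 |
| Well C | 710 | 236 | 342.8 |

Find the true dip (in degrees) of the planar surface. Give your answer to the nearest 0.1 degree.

14.9°

Two edge vectors: Well A→Well B = (575, -164, -122.7), Well A→Well C = (443, -91, -98.3).
Normal n = (Well A→Well B) × (Well A→Well C) = (4955.5, 2166.4, 20327).
So ∂z/∂x = −n_x/n_z = −0.24379 and ∂z/∂y = −n_y/n_z = −0.10658.
Gradient magnitude |∇z| = √(a² + b²) = √(0.05943 + 0.01136) = 0.26607.
True dip = arctan(0.26607) = 14.9°, dipping toward ENE (azimuth ≈ 066°).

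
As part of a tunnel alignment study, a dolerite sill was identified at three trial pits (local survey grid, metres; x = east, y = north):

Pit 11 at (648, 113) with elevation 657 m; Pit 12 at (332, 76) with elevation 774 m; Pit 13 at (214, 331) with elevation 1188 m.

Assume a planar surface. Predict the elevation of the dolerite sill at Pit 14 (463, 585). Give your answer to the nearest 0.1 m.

Let the plane be z = a·x + b·y + c.
Pit 12−Pit 11: −316a − 37b = 117;  Pit 13−Pit 11: −434a + 218b = 531.
Solving gives a = −0.53155, b = 1.37756.
Then c = 657 − a·648 − b·113 = 845.78.
At (463, 585): z = −246.1 + 805.9 + 845.78 = 1405.5 m.

1405.5 m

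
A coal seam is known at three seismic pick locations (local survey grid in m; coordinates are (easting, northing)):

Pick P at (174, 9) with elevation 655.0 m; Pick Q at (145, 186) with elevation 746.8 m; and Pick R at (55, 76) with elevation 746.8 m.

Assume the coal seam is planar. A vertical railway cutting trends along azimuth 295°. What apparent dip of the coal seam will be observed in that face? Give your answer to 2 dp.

Let the plane be z = a·E + b·N + c.
Pick Q−Pick P: −29a + 177b = 91.8;  Pick R−Pick P: −119a + 67b = 91.8.
Solving gives a = −0.52814, b = 0.43211.
Unit vector along 295° is (sin 295°, cos 295°) = (-0.9063, 0.4226).
Slope in that direction = a·(-0.9063) + b·(0.4226) = 0.66127.
Apparent dip = arctan|0.66127| = 33.48° (true dip is 34.3°, so apparent ≤ true as expected).

33.48°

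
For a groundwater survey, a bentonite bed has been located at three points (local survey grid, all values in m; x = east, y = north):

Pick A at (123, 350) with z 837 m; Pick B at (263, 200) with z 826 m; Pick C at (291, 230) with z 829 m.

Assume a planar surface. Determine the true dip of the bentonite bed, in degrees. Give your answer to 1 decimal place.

Let the plane be z = a·x + b·y + c.
Pick B−Pick A: 140a − 150b = −11;  Pick C−Pick A: 168a − 120b = −8.
Solving gives a = 0.01429, b = 0.08667.
Gradient magnitude |∇z| = √(a² + b²) = √(0.00020 + 0.00751) = 0.08784.
True dip = arctan(0.08784) = 5.0°, dipping toward S (azimuth ≈ 189°).

5.0°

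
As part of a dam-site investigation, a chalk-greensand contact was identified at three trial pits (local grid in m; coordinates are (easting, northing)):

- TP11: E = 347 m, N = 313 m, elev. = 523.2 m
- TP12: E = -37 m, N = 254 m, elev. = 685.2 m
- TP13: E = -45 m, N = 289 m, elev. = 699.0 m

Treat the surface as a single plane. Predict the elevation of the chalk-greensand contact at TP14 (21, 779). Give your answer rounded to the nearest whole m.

Two edge vectors: TP11→TP12 = (-384, -59, 162), TP11→TP13 = (-392, -24, 175.8).
Normal n = (TP11→TP12) × (TP11→TP13) = (-6484.2, 4003.2, -13912).
So ∂z/∂E = −n_x/n_z = −0.46609 and ∂z/∂N = −n_y/n_z = 0.28775.
Intercept c from TP11: 523.2 + 161.73 − 90.07 = 594.87.
At (21, 779): z = −9.8 + 224.2 + 594.87 = 809.2 m.

809 m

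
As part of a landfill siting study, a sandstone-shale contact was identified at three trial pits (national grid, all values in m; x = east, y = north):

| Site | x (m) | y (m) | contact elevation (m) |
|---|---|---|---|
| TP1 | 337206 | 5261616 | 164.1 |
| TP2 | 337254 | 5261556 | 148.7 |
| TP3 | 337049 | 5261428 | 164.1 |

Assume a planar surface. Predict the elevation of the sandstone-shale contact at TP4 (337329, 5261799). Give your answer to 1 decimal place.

168.8 m

Two edge vectors: TP1→TP2 = (48, -60, -15.4), TP1→TP3 = (-157, -188, 0).
Normal n = (TP1→TP2) × (TP1→TP3) = (-2895.2, 2417.8, -18444).
So ∂z/∂x = −n_x/n_z = −0.156972457 and ∂z/∂y = −n_y/n_z = 0.131088701.
Intercept c from TP1: 164.1 + 52932.05 − 689738.41 = −636642.25.
At (337329, 5261799): z = −52951.4 + 689762.4 − 636642.25 = 168.8 m.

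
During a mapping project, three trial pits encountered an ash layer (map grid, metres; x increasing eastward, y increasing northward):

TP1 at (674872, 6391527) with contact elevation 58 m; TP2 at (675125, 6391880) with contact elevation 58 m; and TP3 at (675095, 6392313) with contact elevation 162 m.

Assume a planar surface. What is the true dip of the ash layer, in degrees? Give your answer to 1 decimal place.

20.6°

Let the plane be z = a·x + b·y + c.
TP2−TP1: 253a + 353b = 0;  TP3−TP1: 223a + 786b = 104.
Solving gives a = −0.30558, b = 0.21901.
Gradient magnitude |∇z| = √(a² + b²) = √(0.09338 + 0.04797) = 0.37596.
True dip = arctan(0.37596) = 20.6°, dipping toward SE (azimuth ≈ 126°).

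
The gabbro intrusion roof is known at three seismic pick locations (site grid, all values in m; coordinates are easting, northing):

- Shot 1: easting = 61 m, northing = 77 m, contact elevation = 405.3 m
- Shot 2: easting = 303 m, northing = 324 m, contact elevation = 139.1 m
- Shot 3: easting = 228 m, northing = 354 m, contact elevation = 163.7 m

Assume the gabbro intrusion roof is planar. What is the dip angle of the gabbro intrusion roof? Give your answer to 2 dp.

37.59°

Let the plane be z = a·easting + b·northing + c.
Shot 2−Shot 1: 242a + 247b = −266.2;  Shot 3−Shot 1: 167a + 277b = −241.6.
Solving gives a = −0.54536, b = −0.54341.
Gradient magnitude |∇z| = √(a² + b²) = √(0.29742 + 0.29529) = 0.76988.
True dip = arctan(0.76988) = 37.59°, dipping toward NE (azimuth ≈ 045°).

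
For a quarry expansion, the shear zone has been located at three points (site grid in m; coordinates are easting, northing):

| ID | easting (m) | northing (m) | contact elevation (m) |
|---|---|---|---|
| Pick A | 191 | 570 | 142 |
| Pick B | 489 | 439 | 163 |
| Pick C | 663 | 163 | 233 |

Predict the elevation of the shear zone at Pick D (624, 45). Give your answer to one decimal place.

Let the plane be z = a·easting + b·northing + c.
Pick B−Pick A: 298a − 131b = 21;  Pick C−Pick A: 472a − 407b = 91.
Solving gives a = −0.05675, b = −0.28940.
Then c = 142 − a·191 − b·570 = 317.80.
At (624, 45): z = −35.4 − 13.0 + 317.80 = 269.4 m.

269.4 m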